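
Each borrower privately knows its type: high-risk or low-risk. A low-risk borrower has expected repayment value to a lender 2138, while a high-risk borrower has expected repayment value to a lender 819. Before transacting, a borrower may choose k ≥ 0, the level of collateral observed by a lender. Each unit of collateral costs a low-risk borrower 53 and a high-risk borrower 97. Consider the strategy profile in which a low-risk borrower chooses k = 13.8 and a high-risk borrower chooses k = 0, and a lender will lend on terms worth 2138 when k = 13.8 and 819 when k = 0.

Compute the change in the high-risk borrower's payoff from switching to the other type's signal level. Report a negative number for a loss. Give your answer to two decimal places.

Playing k = 0 the high-risk borrower receives 819.
Deviating to k = 13.8 brings payment 2138 at cost 97 × 13.8 = 1338.6, netting 799.4.
Gain from deviating: 799.4 − 819 = -19.60.
The gain is negative, so the high-risk type's incentive-compatibility constraint is satisfied.

-19.60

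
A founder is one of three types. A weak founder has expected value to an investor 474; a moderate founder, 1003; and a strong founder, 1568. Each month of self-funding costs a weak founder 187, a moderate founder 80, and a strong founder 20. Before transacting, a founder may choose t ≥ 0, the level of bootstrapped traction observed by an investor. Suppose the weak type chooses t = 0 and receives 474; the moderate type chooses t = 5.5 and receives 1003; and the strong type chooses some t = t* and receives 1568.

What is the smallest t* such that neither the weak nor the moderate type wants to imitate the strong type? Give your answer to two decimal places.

12.56

Weak type (on-path payoff 474) won't mimic when 474 ≥ 1568 − 187·t*, i.e. t* ≥ 5.85.
Moderate type (on-path payoff 1003 − 80×5.5 = 563) won't mimic when 563 ≥ 1568 − 80·t*, i.e. t* ≥ 12.56.
Both must hold, so t* = max(5.85, 12.56) = 12.56. The moderate type's constraint binds.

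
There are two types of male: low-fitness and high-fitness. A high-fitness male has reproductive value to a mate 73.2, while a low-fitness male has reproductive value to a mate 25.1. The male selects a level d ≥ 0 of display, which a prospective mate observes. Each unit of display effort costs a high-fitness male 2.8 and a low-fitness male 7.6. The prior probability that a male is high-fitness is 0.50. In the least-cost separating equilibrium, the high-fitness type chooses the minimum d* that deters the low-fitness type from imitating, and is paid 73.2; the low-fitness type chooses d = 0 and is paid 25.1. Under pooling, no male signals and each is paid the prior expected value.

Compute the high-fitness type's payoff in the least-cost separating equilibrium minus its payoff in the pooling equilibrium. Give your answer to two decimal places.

Least-cost separating signal: d* solves 25.1 = 73.2 − 7.6·d*, so d* = (73.2 − 25.1)/7.6 ≈ 6.3289.
High-fitness type's separating payoff: 73.2 − 2.8 × d* = 73.2 − 2.8 × (73.2 − 25.1)/7.6 = 73.2 − 134.68/7.6 ≈ 55.4789.
Pooling payoff: 0.50 × 73.2 + 0.50 × 25.1 = 49.15.
Difference: 55.4789 − 49.15 = 6.3289, i.e. 6.33 to two decimal places.
The high-fitness type prefers to separate.

6.33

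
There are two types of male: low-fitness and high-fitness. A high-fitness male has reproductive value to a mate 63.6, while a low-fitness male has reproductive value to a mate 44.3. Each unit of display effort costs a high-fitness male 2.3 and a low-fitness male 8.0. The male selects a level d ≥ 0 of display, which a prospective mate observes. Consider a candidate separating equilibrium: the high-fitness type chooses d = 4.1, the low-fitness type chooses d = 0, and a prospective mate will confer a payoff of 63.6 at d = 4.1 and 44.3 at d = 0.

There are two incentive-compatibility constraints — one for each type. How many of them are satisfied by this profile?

Low-fitness type: stay at 0 → 44.3; mimic → 63.6 − 8.0 × 4.1 = 30.8. IC holds (44.3 ≥ 30.8).
High-fitness type: signal → 63.6 − 2.3 × 4.1 = 54.17; deviate to 0 → 44.3. IC holds (54.17 ≥ 44.3).
2 of 2 constraints hold, so this is a separating equilibrium.

2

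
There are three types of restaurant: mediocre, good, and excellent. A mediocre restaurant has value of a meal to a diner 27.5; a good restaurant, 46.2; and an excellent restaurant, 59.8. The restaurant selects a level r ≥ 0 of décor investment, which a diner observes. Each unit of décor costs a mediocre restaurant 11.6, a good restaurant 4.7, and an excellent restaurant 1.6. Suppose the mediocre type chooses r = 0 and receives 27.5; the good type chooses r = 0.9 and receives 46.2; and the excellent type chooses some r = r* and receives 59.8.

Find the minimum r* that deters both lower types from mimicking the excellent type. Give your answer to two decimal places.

3.79

Good type (on-path payoff 46.2 − 4.7×0.9 = 41.97) won't mimic when 41.97 ≥ 59.8 − 4.7·r*, i.e. r* ≥ 3.79.
Mediocre type (on-path payoff 27.5) won't mimic when 27.5 ≥ 59.8 − 11.6·r*, i.e. r* ≥ 2.78.
Both must hold, so r* = max(2.78, 3.79) = 3.79. The good type's constraint binds.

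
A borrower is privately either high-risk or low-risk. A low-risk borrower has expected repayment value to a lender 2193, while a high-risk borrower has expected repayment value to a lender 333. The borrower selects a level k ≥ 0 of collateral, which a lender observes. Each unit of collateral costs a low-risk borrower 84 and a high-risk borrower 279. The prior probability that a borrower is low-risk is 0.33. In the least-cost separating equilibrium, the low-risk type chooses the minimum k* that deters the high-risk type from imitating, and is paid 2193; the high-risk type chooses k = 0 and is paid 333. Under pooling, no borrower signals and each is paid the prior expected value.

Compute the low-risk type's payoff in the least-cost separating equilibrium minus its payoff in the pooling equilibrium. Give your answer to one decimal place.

Least-cost separating signal: k* solves 333 = 2193 − 279·k*, so k* = (2193 − 333)/279 ≈ 6.6667.
Low-risk type's separating payoff: 2193 − 84 × k* = 2193 − 84 × (2193 − 333)/279 = 2193 − 156240/279 = 1633.
Pooling payoff: 0.33 × 2193 + 0.67 × 333 = 946.8.
Difference: 1633 − 946.8 = 686.2.
The low-risk type prefers to separate.

686.2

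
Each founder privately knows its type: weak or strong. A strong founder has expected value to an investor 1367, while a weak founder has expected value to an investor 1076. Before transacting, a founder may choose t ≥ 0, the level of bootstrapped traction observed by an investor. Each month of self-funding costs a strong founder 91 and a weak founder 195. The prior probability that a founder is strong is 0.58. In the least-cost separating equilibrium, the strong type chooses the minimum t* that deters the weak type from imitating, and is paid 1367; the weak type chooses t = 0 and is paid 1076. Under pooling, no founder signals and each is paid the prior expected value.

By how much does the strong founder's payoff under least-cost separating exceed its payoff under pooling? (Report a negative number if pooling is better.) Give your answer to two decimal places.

-13.58

Least-cost separating signal: t* solves 1076 = 1367 − 195·t*, so t* = (1367 − 1076)/195 ≈ 1.4923.
Strong type's separating payoff: 1367 − 91 × t* = 1367 − 91 × (1367 − 1076)/195 = 1367 − 26481/195 = 1231.2.
Pooling payoff: 0.58 × 1367 + 0.42 × 1076 = 1244.78.
Difference: 1231.2 − 1244.78 = -13.58.
The strong type would prefer the pooling outcome.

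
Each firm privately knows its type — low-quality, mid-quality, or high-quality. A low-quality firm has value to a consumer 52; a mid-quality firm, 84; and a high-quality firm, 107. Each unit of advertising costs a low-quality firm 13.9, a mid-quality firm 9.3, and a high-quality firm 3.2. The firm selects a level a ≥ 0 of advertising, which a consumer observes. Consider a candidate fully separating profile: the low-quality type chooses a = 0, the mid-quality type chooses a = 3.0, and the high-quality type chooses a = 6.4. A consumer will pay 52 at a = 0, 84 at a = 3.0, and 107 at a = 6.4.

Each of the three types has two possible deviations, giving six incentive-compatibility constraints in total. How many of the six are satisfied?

High-quality (own payoff 107 − 3.2×6.4 = 86.52): to a=0 gives 52 → no gain ✓; to a=3.0 gives 84 − 3.2×3.0 = 74.4 → no gain ✓.
Low-quality (own payoff 52): to a=3.0 gives 84 − 13.9×3.0 = 42.3 → no gain ✓; to a=6.4 gives 107 − 13.9×6.4 = 18.04 → no gain ✓.
Mid-quality (own payoff 84 − 9.3×3.0 = 56.1): to a=0 gives 52 → no gain ✓; to a=6.4 gives 107 − 9.3×6.4 = 47.48 → no gain ✓.
6 of the 6 constraints hold; this profile is a separating equilibrium.

6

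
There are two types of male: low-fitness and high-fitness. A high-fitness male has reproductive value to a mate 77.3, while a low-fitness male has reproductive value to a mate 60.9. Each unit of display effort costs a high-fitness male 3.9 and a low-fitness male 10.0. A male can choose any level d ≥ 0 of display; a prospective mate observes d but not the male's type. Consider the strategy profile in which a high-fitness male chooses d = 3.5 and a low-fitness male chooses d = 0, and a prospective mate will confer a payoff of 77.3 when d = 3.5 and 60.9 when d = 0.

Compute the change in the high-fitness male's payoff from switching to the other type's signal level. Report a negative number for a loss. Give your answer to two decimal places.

Playing d = 3.5 the high-fitness male receives 77.3 − 3.9 × 3.5 = 63.65.
Deviating to d = 0 yields 60.9 instead.
Gain from deviating: 60.9 − 63.65 = -2.75.
The gain is negative, so the high-fitness type's incentive-compatibility constraint is satisfied.

-2.75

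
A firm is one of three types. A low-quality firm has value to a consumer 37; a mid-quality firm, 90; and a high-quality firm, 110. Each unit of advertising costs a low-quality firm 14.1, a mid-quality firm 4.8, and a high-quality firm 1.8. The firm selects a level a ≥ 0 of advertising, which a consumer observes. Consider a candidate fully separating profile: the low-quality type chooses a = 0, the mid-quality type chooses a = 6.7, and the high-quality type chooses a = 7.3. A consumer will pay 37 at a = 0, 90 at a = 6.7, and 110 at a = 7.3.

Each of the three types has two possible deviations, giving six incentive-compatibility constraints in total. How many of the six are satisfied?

High-quality (own payoff 110 − 1.8×7.3 = 96.86): to a=0 gives 37 → no gain ✓; to a=6.7 gives 90 − 1.8×6.7 = 77.94 → no gain ✓.
Low-quality (own payoff 37): to a=6.7 gives 90 − 14.1×6.7 = -4.47 → no gain ✓; to a=7.3 gives 110 − 14.1×7.3 = 7.07 → no gain ✓.
Mid-quality (own payoff 90 − 4.8×6.7 = 57.84): to a=0 gives 37 → no gain ✓; to a=7.3 gives 110 − 4.8×7.3 = 74.96 → profitable ✗.
5 of the 6 constraints hold; not an equilibrium.

5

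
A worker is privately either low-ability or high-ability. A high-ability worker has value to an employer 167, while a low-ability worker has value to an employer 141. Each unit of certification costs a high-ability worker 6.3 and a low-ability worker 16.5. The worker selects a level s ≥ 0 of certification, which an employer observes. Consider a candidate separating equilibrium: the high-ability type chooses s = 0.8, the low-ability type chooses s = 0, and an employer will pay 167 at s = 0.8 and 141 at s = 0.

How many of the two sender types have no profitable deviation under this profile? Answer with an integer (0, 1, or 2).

1

High-ability type: signal → 167 − 6.3 × 0.8 = 161.96; deviate to 0 → 141. IC holds (161.96 ≥ 141).
Low-ability type: stay at 0 → 141; mimic → 167 − 16.5 × 0.8 = 153.8. IC fails (141 < 153.8).
1 of 2 constraints hold, so this profile is not an equilibrium.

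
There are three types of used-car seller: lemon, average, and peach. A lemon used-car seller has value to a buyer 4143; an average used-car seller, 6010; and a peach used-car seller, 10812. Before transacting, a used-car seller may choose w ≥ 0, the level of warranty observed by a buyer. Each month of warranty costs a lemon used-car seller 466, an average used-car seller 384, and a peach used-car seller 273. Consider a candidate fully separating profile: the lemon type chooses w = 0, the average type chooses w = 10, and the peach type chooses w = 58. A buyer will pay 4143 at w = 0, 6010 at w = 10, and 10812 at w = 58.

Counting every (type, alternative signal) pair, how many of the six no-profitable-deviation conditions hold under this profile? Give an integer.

Peach (own payoff 10812 − 273×58 = -5022): to w=0 gives 4143 → profitable ✗; to w=10 gives 6010 − 273×10 = 3280 → profitable ✗.
Average (own payoff 6010 − 384×10 = 2170): to w=0 gives 4143 → profitable ✗; to w=58 gives 10812 − 384×58 = -11460 → no gain ✓.
Lemon (own payoff 4143): to w=10 gives 6010 − 466×10 = 1350 → no gain ✓; to w=58 gives 10812 − 466×58 = -16216 → no gain ✓.
3 of the 6 constraints hold; not an equilibrium.

3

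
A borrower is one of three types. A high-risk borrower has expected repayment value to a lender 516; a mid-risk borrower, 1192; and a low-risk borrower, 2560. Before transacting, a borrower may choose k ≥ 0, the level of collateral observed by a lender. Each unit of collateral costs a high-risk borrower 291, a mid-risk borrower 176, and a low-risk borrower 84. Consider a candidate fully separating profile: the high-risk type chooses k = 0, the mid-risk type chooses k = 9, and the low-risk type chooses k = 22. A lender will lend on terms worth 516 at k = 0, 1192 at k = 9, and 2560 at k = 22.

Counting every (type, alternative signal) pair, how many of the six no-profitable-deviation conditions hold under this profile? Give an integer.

High-risk (own payoff 516): to k=9 gives 1192 − 291×9 = -1427 → no gain ✓; to k=22 gives 2560 − 291×22 = -3842 → no gain ✓.
Mid-risk (own payoff 1192 − 176×9 = -392): to k=0 gives 516 → profitable ✗; to k=22 gives 2560 − 176×22 = -1312 → no gain ✓.
Low-risk (own payoff 2560 − 84×22 = 712): to k=0 gives 516 → no gain ✓; to k=9 gives 1192 − 84×9 = 436 → no gain ✓.
5 of the 6 constraints hold; not an equilibrium.

5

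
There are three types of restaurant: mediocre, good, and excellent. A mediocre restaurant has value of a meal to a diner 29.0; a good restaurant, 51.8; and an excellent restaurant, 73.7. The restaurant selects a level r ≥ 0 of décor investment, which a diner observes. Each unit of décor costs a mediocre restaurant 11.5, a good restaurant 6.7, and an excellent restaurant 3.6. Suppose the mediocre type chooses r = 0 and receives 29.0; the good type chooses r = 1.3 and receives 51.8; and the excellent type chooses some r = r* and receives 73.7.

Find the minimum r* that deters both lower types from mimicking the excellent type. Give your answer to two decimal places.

4.57

Mediocre type (on-path payoff 29.0) won't mimic when 29.0 ≥ 73.7 − 11.5·r*, i.e. r* ≥ 3.89.
Good type (on-path payoff 51.8 − 6.7×1.3 = 43.09) won't mimic when 43.09 ≥ 73.7 − 6.7·r*, i.e. r* ≥ 4.57.
Both must hold, so r* = max(3.89, 4.57) = 4.57. The good type's constraint binds.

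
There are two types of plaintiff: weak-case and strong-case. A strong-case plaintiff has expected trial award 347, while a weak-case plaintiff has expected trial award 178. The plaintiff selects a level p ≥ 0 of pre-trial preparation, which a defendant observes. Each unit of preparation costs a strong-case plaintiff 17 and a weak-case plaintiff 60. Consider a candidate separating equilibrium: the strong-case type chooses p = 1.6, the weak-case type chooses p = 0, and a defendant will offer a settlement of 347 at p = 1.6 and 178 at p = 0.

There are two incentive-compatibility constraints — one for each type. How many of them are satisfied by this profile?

Strong-case type: signal → 347 − 17 × 1.6 = 319.8; deviate to 0 → 178. IC holds (319.8 ≥ 178).
Weak-case type: stay at 0 → 178; mimic → 347 − 60 × 1.6 = 251. IC fails (178 < 251).
1 of 2 constraints hold, so this profile is not an equilibrium.

1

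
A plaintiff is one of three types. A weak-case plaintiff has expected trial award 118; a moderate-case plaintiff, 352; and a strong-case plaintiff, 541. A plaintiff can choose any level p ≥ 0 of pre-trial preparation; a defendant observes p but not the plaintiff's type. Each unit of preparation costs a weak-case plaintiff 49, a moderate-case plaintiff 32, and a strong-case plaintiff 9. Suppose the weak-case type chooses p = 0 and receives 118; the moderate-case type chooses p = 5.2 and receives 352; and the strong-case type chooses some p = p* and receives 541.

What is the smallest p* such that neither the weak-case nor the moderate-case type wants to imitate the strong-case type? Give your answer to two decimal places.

11.11

Moderate-case type (on-path payoff 352 − 32×5.2 = 185.6) won't mimic when 185.6 ≥ 541 − 32·p*, i.e. p* ≥ 11.11.
Weak-case type (on-path payoff 118) won't mimic when 118 ≥ 541 − 49·p*, i.e. p* ≥ 8.63.
Both must hold, so p* = max(8.63, 11.11) = 11.11. The moderate-case type's constraint binds.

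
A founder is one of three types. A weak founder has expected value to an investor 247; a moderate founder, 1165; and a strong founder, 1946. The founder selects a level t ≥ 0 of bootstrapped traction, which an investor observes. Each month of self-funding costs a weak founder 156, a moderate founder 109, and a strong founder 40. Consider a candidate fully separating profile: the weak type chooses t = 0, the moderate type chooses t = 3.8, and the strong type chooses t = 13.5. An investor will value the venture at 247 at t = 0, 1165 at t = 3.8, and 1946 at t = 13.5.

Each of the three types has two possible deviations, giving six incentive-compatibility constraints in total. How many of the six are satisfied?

Moderate (own payoff 1165 − 109×3.8 = 750.8): to t=0 gives 247 → no gain ✓; to t=13.5 gives 1946 − 109×13.5 = 474.5 → no gain ✓.
Weak (own payoff 247): to t=3.8 gives 1165 − 156×3.8 = 572.2 → profitable ✗; to t=13.5 gives 1946 − 156×13.5 = -160 → no gain ✓.
Strong (own payoff 1946 − 40×13.5 = 1406): to t=0 gives 247 → no gain ✓; to t=3.8 gives 1165 − 40×3.8 = 1013 → no gain ✓.
5 of the 6 constraints hold; not an equilibrium.

5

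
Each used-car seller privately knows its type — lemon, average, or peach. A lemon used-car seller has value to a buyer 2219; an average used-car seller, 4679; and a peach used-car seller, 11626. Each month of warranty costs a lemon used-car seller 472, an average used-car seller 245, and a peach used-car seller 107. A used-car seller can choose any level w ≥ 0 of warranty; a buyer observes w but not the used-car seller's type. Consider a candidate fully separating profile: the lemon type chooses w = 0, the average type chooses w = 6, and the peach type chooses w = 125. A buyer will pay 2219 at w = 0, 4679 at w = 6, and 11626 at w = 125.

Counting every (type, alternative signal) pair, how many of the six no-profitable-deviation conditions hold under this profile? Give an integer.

Peach (own payoff 11626 − 107×125 = -1749): to w=0 gives 2219 → profitable ✗; to w=6 gives 4679 − 107×6 = 4037 → profitable ✗.
Average (own payoff 4679 − 245×6 = 3209): to w=0 gives 2219 → no gain ✓; to w=125 gives 11626 − 245×125 = -18999 → no gain ✓.
Lemon (own payoff 2219): to w=6 gives 4679 − 472×6 = 1847 → no gain ✓; to w=125 gives 11626 − 472×125 = -47374 → no gain ✓.
4 of the 6 constraints hold; not an equilibrium.

4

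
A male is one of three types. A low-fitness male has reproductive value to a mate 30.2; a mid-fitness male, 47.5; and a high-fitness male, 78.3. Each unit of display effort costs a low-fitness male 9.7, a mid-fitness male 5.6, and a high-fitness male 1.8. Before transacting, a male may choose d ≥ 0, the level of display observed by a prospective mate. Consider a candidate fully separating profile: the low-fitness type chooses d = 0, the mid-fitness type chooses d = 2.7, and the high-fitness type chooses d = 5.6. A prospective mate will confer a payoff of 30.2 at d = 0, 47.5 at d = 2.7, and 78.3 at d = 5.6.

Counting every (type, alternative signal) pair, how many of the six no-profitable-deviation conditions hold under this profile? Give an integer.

5

Low-fitness (own payoff 30.2): to d=2.7 gives 47.5 − 9.7×2.7 = 21.31 → no gain ✓; to d=5.6 gives 78.3 − 9.7×5.6 = 23.98 → no gain ✓.
Mid-fitness (own payoff 47.5 − 5.6×2.7 = 32.38): to d=0 gives 30.2 → no gain ✓; to d=5.6 gives 78.3 − 5.6×5.6 = 46.94 → profitable ✗.
High-fitness (own payoff 78.3 − 1.8×5.6 = 68.22): to d=0 gives 30.2 → no gain ✓; to d=2.7 gives 47.5 − 1.8×2.7 = 42.64 → no gain ✓.
5 of the 6 constraints hold; not an equilibrium.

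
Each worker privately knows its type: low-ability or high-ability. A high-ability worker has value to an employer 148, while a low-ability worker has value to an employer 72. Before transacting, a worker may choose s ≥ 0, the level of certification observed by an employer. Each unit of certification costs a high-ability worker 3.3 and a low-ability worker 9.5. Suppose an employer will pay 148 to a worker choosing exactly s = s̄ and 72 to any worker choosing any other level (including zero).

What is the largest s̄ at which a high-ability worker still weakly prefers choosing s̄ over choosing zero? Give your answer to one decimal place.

Choosing s̄ yields the high-ability type 148 − 3.3·s̄; choosing zero yields 72.
The high-ability type is indifferent at 148 − 3.3·s̄ = 72, i.e. s̄ = (148 − 72) / 3.3 ≈ 23.0.
For any s̄ above 23.0 the high-ability type would rather pool at zero, so separation collapses.

23.0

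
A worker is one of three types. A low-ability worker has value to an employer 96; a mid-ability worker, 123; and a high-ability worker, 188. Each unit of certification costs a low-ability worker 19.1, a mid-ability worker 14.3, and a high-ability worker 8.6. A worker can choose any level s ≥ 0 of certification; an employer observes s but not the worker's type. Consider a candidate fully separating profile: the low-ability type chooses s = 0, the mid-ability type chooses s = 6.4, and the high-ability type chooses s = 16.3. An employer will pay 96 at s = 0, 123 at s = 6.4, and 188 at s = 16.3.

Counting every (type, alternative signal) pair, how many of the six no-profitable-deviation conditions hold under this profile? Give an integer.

Low-ability (own payoff 96): to s=6.4 gives 123 − 19.1×6.4 = 0.76 → no gain ✓; to s=16.3 gives 188 − 19.1×16.3 = -123.33 → no gain ✓.
Mid-ability (own payoff 123 − 14.3×6.4 = 31.48): to s=0 gives 96 → profitable ✗; to s=16.3 gives 188 − 14.3×16.3 = -45.09 → no gain ✓.
High-ability (own payoff 188 − 8.6×16.3 = 47.82): to s=0 gives 96 → profitable ✗; to s=6.4 gives 123 − 8.6×6.4 = 67.96 → profitable ✗.
3 of the 6 constraints hold; not an equilibrium.

3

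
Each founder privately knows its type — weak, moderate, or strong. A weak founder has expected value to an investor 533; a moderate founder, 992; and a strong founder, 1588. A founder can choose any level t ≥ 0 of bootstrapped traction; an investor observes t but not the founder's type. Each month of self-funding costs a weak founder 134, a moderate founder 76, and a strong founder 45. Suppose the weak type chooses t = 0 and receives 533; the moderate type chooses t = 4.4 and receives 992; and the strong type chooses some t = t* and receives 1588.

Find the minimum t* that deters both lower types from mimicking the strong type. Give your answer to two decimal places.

12.24

Moderate type (on-path payoff 992 − 76×4.4 = 657.6) won't mimic when 657.6 ≥ 1588 − 76·t*, i.e. t* ≥ 12.24.
Weak type (on-path payoff 533) won't mimic when 533 ≥ 1588 − 134·t*, i.e. t* ≥ 7.87.
Both must hold, so t* = max(7.87, 12.24) = 12.24. The moderate type's constraint binds.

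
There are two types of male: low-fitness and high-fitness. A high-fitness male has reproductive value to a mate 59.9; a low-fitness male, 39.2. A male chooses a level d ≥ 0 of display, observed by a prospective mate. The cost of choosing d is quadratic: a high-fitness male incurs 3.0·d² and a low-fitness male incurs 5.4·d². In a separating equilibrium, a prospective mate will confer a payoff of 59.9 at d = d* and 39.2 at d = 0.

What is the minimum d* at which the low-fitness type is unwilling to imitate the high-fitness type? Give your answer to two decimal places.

1.96

The low-fitness type at d = 0 receives 39.2; imitating at d* yields 59.9 − 5.4·d*².
Indifference: 39.2 = 59.9 − 5.4·d*², so d*² = (59.9 − 39.2) / 5.4 ≈ 3.8333.
d* = √3.8333 ≈ 1.96.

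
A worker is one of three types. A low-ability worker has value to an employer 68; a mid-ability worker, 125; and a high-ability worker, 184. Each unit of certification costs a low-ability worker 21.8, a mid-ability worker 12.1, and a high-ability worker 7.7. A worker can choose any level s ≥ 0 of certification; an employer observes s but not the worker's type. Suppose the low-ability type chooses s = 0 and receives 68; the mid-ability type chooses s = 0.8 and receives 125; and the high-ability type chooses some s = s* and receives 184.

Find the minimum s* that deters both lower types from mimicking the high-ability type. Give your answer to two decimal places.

Mid-ability type (on-path payoff 125 − 12.1×0.8 = 115.32) won't mimic when 115.32 ≥ 184 − 12.1·s*, i.e. s* ≥ 5.68.
Low-ability type (on-path payoff 68) won't mimic when 68 ≥ 184 − 21.8·s*, i.e. s* ≥ 5.32.
Both must hold, so s* = max(5.32, 5.68) = 5.68. The mid-ability type's constraint binds.

5.68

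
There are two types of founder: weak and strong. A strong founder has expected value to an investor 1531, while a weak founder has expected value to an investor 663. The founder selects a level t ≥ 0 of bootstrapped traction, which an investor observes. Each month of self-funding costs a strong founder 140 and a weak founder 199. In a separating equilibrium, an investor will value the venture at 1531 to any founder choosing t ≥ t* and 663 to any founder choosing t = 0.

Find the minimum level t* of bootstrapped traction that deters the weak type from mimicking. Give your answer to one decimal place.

A weak founder choosing t = 0 receives 663.
Imitating at t* instead would pay 1531 at cost 199·t*, netting 1531 − 199·t*.
Indifference: 663 = 1531 − 199·t*, so t* = (1531 − 663) / 199 ≈ 4.4.
This is the weak type's binding incentive-compatibility constraint; any t ≥ 4.4 sustains separation on that side.

4.4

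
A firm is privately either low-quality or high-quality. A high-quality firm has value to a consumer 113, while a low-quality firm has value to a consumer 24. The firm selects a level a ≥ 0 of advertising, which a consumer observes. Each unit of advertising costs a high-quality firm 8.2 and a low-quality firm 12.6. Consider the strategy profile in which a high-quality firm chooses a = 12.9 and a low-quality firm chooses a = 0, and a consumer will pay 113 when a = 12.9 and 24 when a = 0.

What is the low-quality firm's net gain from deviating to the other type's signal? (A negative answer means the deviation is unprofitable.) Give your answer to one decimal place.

-73.5

Playing a = 0 the low-quality firm receives 24.
Deviating to a = 12.9 brings payment 113 at cost 12.6 × 12.9 = 162.54, netting -49.54.
Gain from deviating: -49.54 − 24 = -73.54, i.e. -73.5 to one decimal place.
The gain is negative, so the low-quality type's incentive-compatibility constraint is satisfied.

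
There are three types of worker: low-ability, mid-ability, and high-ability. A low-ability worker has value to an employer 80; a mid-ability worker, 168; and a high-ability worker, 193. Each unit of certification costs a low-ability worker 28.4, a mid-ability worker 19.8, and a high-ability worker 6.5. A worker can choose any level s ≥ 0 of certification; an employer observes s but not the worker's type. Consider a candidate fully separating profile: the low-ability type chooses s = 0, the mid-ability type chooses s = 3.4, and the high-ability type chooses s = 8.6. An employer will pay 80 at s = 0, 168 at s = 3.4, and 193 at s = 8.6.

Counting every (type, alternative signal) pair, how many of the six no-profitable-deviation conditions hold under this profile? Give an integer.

5

Mid-ability (own payoff 168 − 19.8×3.4 = 100.68): to s=0 gives 80 → no gain ✓; to s=8.6 gives 193 − 19.8×8.6 = 22.72 → no gain ✓.
High-ability (own payoff 193 − 6.5×8.6 = 137.1): to s=0 gives 80 → no gain ✓; to s=3.4 gives 168 − 6.5×3.4 = 145.9 → profitable ✗.
Low-ability (own payoff 80): to s=3.4 gives 168 − 28.4×3.4 = 71.44 → no gain ✓; to s=8.6 gives 193 − 28.4×8.6 = -51.24 → no gain ✓.
5 of the 6 constraints hold; not an equilibrium.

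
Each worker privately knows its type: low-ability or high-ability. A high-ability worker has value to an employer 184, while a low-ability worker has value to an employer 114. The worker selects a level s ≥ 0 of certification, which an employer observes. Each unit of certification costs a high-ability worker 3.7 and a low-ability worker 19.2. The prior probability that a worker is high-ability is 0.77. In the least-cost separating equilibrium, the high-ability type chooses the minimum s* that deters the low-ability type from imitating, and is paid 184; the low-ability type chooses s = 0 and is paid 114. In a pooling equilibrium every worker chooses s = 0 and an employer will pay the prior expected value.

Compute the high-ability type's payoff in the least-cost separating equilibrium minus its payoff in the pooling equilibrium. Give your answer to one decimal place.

2.6

Least-cost separating signal: s* solves 114 = 184 − 19.2·s*, so s* = (184 − 114)/19.2 ≈ 3.6458.
High-ability type's separating payoff: 184 − 3.7 × s* = 184 − 3.7 × (184 − 114)/19.2 = 184 − 259/19.2 ≈ 170.510.
Pooling payoff: 0.77 × 184 + 0.23 × 114 = 167.9.
Difference: 170.510 − 167.9 = 2.61, i.e. 2.6 to one decimal place.
The high-ability type prefers to separate.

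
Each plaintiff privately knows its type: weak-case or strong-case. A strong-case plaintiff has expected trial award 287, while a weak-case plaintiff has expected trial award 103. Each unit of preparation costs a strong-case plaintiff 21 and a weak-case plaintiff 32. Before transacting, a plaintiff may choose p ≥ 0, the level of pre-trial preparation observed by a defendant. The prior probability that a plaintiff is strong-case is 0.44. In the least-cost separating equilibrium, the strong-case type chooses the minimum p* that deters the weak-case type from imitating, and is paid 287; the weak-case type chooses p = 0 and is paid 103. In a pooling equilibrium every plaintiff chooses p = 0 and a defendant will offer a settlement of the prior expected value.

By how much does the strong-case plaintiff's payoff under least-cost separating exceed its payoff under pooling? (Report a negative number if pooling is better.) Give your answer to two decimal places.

Least-cost separating signal: p* solves 103 = 287 − 32·p*, so p* = (287 − 103)/32 = 5.75.
Strong-case type's separating payoff: 287 − 21 × p* = 287 − 21 × (287 − 103)/32 = 287 − 3864/32 = 166.25.
Pooling payoff: 0.44 × 287 + 0.56 × 103 = 183.96.
Difference: 166.25 − 183.96 = -17.71.
The strong-case type would prefer the pooling outcome.

-17.71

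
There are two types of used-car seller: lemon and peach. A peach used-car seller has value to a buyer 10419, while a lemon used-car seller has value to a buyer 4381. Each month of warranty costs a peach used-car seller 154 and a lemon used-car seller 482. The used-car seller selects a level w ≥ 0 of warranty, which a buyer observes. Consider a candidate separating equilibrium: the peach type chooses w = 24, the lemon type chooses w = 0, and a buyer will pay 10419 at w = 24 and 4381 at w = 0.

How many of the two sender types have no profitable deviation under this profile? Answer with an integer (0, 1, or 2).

2

Lemon type: stay at 0 → 4381; mimic → 10419 − 482 × 24 = -1149. IC holds (4381 ≥ -1149).
Peach type: signal → 10419 − 154 × 24 = 6723; deviate to 0 → 4381. IC holds (6723 ≥ 4381).
2 of 2 constraints hold, so this is a separating equilibrium.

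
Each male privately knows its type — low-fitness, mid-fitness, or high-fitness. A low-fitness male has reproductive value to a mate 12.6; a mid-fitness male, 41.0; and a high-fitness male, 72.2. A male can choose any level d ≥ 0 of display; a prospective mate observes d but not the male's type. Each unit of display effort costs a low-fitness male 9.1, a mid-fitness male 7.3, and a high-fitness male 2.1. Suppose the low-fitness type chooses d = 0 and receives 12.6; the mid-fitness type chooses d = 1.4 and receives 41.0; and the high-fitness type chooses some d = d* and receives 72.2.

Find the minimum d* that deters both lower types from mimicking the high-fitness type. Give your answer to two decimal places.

Mid-fitness type (on-path payoff 41.0 − 7.3×1.4 = 30.78) won't mimic when 30.78 ≥ 72.2 − 7.3·d*, i.e. d* ≥ 5.67.
Low-fitness type (on-path payoff 12.6) won't mimic when 12.6 ≥ 72.2 − 9.1·d*, i.e. d* ≥ 6.55.
Both must hold, so d* = max(6.55, 5.67) = 6.55. The low-fitness type's constraint binds.

6.55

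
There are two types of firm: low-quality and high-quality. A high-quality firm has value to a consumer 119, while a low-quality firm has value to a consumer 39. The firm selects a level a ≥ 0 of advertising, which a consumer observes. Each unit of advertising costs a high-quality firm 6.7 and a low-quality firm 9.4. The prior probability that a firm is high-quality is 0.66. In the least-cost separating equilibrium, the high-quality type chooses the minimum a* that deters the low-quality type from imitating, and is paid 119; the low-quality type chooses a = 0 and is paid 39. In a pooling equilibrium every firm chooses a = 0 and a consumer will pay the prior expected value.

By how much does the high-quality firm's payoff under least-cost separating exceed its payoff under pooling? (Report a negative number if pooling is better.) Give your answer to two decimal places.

-29.82

Least-cost separating signal: a* solves 39 = 119 − 9.4·a*, so a* = (119 − 39)/9.4 ≈ 8.5106.
High-quality type's separating payoff: 119 − 6.7 × a* = 119 − 6.7 × (119 − 39)/9.4 = 119 − 536/9.4 ≈ 61.9787.
Pooling payoff: 0.66 × 119 + 0.34 × 39 = 91.8.
Difference: 61.9787 − 91.8 = -29.8213, i.e. -29.82 to two decimal places.
The high-quality type would prefer the pooling outcome.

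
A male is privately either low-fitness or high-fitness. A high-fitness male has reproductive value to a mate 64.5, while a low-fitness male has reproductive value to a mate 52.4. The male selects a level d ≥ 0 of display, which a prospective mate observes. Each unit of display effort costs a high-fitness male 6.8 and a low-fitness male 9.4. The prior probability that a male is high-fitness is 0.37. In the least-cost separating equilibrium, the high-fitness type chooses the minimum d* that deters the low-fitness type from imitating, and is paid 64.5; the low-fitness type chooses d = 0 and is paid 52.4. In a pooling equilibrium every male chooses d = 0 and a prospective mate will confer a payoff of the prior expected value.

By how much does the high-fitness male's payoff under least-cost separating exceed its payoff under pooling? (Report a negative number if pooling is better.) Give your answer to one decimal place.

Least-cost separating signal: d* solves 52.4 = 64.5 − 9.4·d*, so d* = (64.5 − 52.4)/9.4 ≈ 1.2872.
High-fitness type's separating payoff: 64.5 − 6.8 × d* = 64.5 − 6.8 × (64.5 − 52.4)/9.4 = 64.5 − 82.28/9.4 ≈ 55.747.
Pooling payoff: 0.37 × 64.5 + 0.63 × 52.4 = 56.877.
Difference: 55.747 − 56.877 = -1.13, i.e. -1.1 to one decimal place.
The high-fitness type would prefer the pooling outcome.

-1.1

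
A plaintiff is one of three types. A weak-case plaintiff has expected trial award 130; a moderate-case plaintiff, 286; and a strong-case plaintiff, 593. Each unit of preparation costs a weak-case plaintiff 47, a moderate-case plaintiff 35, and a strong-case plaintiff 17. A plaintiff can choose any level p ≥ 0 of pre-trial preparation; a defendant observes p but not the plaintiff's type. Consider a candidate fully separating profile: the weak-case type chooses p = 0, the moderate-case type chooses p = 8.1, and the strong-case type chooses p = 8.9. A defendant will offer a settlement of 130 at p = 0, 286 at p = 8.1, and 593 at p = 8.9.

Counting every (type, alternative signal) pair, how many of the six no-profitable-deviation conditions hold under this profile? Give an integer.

Strong-case (own payoff 593 − 17×8.9 = 441.7): to p=0 gives 130 → no gain ✓; to p=8.1 gives 286 − 17×8.1 = 148.3 → no gain ✓.
Weak-case (own payoff 130): to p=8.1 gives 286 − 47×8.1 = -94.7 → no gain ✓; to p=8.9 gives 593 − 47×8.9 = 174.7 → profitable ✗.
Moderate-case (own payoff 286 − 35×8.1 = 2.5): to p=0 gives 130 → profitable ✗; to p=8.9 gives 593 − 35×8.9 = 281.5 → profitable ✗.
3 of the 6 constraints hold; not an equilibrium.

3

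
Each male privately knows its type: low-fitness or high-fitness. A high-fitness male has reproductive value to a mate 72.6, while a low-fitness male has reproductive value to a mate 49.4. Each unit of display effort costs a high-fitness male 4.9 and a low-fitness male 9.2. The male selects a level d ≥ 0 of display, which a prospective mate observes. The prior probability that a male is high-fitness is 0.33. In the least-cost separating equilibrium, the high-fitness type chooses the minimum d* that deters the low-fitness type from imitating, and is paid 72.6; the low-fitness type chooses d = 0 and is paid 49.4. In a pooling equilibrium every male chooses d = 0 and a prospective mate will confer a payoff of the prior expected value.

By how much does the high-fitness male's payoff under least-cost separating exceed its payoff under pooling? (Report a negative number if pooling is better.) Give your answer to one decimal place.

3.2

Least-cost separating signal: d* solves 49.4 = 72.6 − 9.2·d*, so d* = (72.6 − 49.4)/9.2 ≈ 2.5217.
High-fitness type's separating payoff: 72.6 − 4.9 × d* = 72.6 − 4.9 × (72.6 − 49.4)/9.2 = 72.6 − 113.68/9.2 ≈ 60.243.
Pooling payoff: 0.33 × 72.6 + 0.67 × 49.4 = 57.056.
Difference: 60.243 − 57.056 = 3.187, i.e. 3.2 to one decimal place.
The high-fitness type prefers to separate.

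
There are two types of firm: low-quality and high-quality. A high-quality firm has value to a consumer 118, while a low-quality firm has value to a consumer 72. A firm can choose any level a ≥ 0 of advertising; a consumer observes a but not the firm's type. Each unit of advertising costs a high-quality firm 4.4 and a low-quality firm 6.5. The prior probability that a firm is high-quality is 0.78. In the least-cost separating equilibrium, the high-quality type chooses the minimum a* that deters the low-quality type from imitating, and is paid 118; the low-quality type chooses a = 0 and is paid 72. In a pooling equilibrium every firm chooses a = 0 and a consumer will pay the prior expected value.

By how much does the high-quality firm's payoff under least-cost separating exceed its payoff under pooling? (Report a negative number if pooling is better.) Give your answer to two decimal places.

Least-cost separating signal: a* solves 72 = 118 − 6.5·a*, so a* = (118 − 72)/6.5 ≈ 7.0769.
High-quality type's separating payoff: 118 − 4.4 × a* = 118 − 4.4 × (118 − 72)/6.5 = 118 − 202.4/6.5 ≈ 86.8615.
Pooling payoff: 0.78 × 118 + 0.22 × 72 = 107.88.
Difference: 86.8615 − 107.88 = -21.0185, i.e. -21.02 to two decimal places.
The high-quality type would prefer the pooling outcome.

-21.02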